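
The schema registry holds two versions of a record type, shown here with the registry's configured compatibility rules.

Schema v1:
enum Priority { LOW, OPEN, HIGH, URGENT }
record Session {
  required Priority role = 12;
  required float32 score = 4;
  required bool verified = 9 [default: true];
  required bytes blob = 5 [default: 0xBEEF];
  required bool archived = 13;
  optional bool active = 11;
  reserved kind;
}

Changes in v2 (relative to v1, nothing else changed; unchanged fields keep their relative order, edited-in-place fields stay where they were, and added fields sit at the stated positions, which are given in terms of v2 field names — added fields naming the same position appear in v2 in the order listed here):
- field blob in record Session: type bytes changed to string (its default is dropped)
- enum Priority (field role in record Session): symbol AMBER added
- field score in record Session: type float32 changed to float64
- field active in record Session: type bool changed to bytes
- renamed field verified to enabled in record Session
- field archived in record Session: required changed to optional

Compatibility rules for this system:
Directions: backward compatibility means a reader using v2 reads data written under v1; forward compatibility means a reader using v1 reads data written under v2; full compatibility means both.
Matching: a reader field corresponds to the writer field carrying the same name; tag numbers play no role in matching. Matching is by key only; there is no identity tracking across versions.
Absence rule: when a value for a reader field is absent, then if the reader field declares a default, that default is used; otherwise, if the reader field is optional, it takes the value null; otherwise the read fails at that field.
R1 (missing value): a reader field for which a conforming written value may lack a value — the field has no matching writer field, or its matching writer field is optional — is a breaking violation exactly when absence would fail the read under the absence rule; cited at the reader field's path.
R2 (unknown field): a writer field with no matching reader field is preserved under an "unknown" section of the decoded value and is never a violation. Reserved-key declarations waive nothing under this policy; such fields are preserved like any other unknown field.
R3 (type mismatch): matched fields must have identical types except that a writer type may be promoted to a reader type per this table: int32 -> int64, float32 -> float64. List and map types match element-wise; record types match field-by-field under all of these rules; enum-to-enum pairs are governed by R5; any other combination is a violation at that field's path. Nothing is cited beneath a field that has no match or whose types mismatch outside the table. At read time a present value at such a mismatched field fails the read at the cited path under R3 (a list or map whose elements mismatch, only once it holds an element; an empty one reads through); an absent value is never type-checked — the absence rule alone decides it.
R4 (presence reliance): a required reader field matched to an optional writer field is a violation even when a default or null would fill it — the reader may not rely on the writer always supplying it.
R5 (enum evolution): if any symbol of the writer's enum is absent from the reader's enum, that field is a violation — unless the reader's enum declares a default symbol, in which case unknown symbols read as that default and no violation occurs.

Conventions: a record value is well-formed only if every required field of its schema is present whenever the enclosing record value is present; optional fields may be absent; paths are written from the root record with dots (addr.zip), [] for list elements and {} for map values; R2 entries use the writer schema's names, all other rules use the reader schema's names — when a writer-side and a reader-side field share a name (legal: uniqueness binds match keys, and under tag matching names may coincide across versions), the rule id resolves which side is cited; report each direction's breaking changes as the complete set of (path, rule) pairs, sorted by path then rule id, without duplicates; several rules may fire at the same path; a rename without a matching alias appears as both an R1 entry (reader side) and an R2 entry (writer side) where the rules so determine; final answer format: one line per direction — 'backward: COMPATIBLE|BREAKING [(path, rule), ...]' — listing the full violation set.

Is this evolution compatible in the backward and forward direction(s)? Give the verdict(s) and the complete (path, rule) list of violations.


arrows below run writer -> reader for Session
backward analysis of Session with v2 as reader and v1 as writer:
  role: paired with writer role (Priority -> Priority; writer required)
  score: paired with writer score (float32 -> float64; writer required)
  enabled: no writer match
  blob: paired with writer blob (bytes -> string; writer required)
  archived: paired with writer archived (bool -> bool; writer required)
  active: paired with writer active (bool -> bytes; writer optional)
  writer field verified has no reader counterpart
  breaking: (active, R3)
  breaking: (blob, R3)
  => 2 violation(s): backward is BREAKING for Session
forward analysis of Session with v1 as reader and v2 as writer:
  role: paired with writer role (Priority -> Priority; writer required)
  score: paired with writer score (float64 -> float32; writer required)
  verified: no writer match
  blob: paired with writer blob (string -> bytes; writer required)
  archived: paired with writer archived (bool -> bool; writer optional)
  active: paired with writer active (bytes -> bool; writer optional)
  writer field enabled has no reader counterpart
  breaking: (active, R3)
  breaking: (archived, R1)
  breaking: (archived, R4)
  breaking: (blob, R3)
  breaking: (role, R5)
  breaking: (score, R3)
  => 6 violation(s): forward is BREAKING for Session

backward: BREAKING [(active, R3), (blob, R3)]; forward: BREAKING [(active, R3), (archived, R1), (archived, R4), (blob, R3), (role, R5), (score, R3)]


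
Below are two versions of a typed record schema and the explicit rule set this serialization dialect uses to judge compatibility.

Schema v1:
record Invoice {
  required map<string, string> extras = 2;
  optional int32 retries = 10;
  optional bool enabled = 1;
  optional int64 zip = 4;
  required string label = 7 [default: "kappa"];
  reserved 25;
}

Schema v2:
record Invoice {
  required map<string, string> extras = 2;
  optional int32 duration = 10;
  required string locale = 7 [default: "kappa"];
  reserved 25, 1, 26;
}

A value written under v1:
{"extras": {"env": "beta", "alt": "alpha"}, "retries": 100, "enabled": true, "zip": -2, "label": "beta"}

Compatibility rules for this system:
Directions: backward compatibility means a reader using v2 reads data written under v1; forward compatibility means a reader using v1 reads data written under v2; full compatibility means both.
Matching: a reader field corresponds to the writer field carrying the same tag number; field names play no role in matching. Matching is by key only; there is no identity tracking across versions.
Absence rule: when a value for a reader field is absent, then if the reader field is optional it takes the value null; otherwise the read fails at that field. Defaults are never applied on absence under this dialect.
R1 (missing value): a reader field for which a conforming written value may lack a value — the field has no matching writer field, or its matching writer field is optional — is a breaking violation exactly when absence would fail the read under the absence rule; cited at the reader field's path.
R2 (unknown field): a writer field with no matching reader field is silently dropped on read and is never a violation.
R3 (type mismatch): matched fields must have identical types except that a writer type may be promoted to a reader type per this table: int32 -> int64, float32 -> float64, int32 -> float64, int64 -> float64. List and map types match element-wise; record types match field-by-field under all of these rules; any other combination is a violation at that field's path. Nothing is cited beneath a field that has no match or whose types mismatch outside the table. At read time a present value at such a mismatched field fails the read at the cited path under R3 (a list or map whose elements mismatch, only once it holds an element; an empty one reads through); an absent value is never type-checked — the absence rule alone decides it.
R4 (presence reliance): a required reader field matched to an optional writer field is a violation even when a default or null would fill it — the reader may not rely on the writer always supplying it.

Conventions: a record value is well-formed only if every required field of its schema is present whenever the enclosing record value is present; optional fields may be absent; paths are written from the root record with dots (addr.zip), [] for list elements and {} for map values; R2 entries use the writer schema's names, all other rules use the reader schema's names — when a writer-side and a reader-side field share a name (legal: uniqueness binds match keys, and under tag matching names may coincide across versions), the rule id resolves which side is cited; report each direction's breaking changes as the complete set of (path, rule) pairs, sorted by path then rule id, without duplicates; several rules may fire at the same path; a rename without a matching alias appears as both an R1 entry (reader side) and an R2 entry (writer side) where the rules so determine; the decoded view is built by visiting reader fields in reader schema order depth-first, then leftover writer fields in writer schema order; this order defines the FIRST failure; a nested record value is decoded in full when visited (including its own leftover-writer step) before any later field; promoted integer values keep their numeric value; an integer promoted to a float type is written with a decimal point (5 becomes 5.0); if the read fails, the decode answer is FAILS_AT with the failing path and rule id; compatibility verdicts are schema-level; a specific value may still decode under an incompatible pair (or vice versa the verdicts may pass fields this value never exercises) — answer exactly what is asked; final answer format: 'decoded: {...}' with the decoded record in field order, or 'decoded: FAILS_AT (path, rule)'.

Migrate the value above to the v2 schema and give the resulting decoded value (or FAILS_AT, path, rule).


decoded: {"extras": {"env": "beta", "alt": "alpha"}, "duration": 100, "locale": "beta"}

in Invoice below, arrows point writer -> reader
decode (reader v2):
  extras := {"env": "beta", "alt": "alpha"}
  duration := 100 (from writer retries)
  locale := "beta" (from writer label)
  writer enabled: no reader field; dropped
  writer zip: no reader field; dropped
  => decoded: {"extras": {"env": "beta", "alt": "alpha"}, "duration": 100, "locale": "beta"}


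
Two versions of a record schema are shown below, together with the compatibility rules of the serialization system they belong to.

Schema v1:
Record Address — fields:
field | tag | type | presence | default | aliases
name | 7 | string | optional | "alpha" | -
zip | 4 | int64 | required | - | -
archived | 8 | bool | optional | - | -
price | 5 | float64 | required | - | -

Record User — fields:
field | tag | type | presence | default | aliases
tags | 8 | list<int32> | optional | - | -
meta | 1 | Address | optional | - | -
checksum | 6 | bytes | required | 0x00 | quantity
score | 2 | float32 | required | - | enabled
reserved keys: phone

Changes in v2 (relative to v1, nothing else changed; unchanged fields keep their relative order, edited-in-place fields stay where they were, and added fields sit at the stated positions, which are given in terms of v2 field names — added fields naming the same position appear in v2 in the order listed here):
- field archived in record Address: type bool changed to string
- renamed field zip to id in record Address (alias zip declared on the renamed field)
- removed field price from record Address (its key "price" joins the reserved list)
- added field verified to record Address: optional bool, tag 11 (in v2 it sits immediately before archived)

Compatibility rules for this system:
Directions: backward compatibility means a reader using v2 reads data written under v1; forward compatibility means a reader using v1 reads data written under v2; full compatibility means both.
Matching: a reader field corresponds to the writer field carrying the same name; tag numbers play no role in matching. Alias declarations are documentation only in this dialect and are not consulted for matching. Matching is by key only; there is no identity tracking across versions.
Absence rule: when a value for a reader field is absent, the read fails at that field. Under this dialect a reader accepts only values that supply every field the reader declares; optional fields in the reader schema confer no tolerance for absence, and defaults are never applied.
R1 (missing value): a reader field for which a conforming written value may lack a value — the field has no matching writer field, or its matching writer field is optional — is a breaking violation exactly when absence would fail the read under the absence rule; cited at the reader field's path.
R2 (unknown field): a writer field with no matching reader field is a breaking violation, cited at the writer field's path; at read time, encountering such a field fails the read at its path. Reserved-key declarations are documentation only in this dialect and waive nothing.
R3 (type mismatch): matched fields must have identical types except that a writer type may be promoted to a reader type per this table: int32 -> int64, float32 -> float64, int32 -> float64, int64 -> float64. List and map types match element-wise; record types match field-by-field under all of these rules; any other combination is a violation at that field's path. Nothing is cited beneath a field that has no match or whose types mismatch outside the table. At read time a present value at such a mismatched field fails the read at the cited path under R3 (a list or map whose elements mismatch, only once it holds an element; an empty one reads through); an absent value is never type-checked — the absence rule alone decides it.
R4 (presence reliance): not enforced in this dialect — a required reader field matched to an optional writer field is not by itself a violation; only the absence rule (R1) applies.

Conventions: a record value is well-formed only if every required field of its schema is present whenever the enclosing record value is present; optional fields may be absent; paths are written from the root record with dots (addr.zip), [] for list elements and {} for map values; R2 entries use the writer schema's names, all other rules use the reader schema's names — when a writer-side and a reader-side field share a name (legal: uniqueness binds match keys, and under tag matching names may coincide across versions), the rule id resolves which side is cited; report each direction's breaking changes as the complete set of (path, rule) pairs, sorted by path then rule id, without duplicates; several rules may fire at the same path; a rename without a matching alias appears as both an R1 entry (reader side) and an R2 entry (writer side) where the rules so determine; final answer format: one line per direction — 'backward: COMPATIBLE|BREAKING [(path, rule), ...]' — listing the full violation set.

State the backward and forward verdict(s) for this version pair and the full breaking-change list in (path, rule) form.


in User below, arrows point writer -> reader
backward on User — v2 reading data written by v1:
  tags: list<int32> -> list<int32>, writer optional; from tags
  meta: Address -> Address, writer optional; from meta
  checksum: bytes -> bytes, writer required; from checksum
  score: float32 -> float32, writer required; from score
  meta.name: string -> string, writer optional; from meta.name
  meta.id has no writer counterpart
  meta.verified has no writer counterpart
  meta.archived: bool -> string, writer optional; from meta.archived
  leftover writer field: meta.zip
  leftover writer field: meta.price
  breaking: (meta, R1)
  breaking: (meta.archived, R1)
  breaking: (meta.archived, R3)
  breaking: (meta.id, R1)
  breaking: (meta.name, R1)
  breaking: (meta.price, R2)
  breaking: (meta.verified, R1)
  breaking: (meta.zip, R2)
  breaking: (tags, R1)
  backward on User therefore BREAKING (9)
forward on User — v1 reading data written by v2:
  tags: list<int32> -> list<int32>, writer optional; from tags
  meta: Address -> Address, writer optional; from meta
  checksum: bytes -> bytes, writer required; from checksum
  score: float32 -> float32, writer required; from score
  meta.name: string -> string, writer optional; from meta.name
  meta.zip has no writer counterpart
  meta.archived: string -> bool, writer optional; from meta.archived
  meta.price has no writer counterpart
  leftover writer field: meta.id
  leftover writer field: meta.verified
  breaking: (meta, R1)
  breaking: (meta.archived, R1)
  breaking: (meta.archived, R3)
  breaking: (meta.id, R2)
  breaking: (meta.name, R1)
  breaking: (meta.price, R1)
  breaking: (meta.verified, R2)
  breaking: (meta.zip, R1)
  breaking: (tags, R1)
  forward on User therefore BREAKING (9)

backward: BREAKING [(meta, R1), (meta.archived, R1), (meta.archived, R3), (meta.id, R1), (meta.name, R1), (meta.price, R2), (meta.verified, R1), (meta.zip, R2), (tags, R1)]; forward: BREAKING [(meta, R1), (meta.archived, R1), (meta.archived, R3), (meta.id, R2), (meta.name, R1), (meta.price, R1), (meta.verified, R2), (meta.zip, R1), (tags, R1)]


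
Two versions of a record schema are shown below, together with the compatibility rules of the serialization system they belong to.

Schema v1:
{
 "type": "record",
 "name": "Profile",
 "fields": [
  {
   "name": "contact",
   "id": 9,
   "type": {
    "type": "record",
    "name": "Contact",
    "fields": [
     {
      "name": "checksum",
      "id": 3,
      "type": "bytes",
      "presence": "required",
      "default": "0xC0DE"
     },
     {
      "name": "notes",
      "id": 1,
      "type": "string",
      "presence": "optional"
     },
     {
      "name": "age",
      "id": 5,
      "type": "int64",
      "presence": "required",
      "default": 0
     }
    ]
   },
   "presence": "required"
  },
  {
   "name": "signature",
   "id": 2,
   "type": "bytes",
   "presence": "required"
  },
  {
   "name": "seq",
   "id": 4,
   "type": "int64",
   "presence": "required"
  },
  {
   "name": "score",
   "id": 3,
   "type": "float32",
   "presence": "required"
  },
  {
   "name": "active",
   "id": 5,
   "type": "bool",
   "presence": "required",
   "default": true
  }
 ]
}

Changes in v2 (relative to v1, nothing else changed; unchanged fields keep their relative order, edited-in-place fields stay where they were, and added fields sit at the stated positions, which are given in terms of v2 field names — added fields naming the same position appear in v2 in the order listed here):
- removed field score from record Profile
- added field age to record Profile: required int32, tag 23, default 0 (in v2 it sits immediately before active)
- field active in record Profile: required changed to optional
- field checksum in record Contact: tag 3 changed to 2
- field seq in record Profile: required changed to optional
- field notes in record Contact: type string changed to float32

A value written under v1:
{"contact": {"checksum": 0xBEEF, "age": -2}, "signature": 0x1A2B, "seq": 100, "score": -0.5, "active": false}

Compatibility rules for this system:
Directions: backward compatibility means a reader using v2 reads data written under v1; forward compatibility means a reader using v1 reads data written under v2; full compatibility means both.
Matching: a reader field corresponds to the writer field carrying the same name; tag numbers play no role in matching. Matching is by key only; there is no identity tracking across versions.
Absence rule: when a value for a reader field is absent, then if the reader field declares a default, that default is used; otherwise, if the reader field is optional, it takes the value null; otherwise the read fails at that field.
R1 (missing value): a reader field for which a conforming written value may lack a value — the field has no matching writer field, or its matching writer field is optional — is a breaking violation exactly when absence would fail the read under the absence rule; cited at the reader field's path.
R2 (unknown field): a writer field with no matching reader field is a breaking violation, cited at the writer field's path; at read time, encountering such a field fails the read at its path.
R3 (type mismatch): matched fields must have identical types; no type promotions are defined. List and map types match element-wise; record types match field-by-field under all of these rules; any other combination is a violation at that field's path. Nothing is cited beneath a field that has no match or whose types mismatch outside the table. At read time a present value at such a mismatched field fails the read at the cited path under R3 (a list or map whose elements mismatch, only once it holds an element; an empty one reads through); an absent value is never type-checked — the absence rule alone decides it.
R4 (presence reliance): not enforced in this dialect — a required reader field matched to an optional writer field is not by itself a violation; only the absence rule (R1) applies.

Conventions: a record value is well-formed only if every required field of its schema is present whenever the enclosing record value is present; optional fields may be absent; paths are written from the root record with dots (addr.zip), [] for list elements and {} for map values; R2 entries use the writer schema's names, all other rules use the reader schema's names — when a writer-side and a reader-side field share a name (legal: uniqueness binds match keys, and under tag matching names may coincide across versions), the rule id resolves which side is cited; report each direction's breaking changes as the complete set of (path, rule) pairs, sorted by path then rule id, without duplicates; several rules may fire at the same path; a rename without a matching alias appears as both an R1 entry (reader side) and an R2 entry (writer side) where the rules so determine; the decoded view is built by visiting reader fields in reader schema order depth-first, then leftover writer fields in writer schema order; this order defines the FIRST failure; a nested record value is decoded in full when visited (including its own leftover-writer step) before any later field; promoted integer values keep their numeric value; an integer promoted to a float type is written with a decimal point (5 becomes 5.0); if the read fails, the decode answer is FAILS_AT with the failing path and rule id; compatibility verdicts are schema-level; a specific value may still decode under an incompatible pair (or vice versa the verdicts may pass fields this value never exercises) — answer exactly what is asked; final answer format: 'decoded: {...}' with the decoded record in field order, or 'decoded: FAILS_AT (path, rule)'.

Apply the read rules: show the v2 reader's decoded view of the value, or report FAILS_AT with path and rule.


in Profile below, arrows point writer -> reader
decode walk for Profile under reader schema v2:
  contact.checksum := 0xBEEF
  contact.notes := null (absent, optional -> null)
  contact.age := -2
  signature := 0x1A2B
  seq := 100
  age := 0 (absent -> default)
  active := false
  read fails at score under R2 (unknown field)
  => FAILS_AT (score, R2)
checking off the Profile differences that do not matter here:
  added field age to record Profile: required int32, tag 23, default 0 (in v2 it sits immediately before active) -> a verdict-level change on Profile — the shown value reads the same
  field active in record Profile: required changed to optional -> fires no rule on Profile under this dialect and leaves the result unchanged
  field checksum in record Contact: tag 3 changed to 2 -> fires no rule on Profile under this dialect and leaves the result unchanged
  field seq in record Profile: required changed to optional -> a verdict-level change on Profile — the shown value reads the same
  field notes in record Contact: type string changed to float32 -> a verdict-level change on Profile — the shown value reads the same

decoded: FAILS_AT (score, R2)


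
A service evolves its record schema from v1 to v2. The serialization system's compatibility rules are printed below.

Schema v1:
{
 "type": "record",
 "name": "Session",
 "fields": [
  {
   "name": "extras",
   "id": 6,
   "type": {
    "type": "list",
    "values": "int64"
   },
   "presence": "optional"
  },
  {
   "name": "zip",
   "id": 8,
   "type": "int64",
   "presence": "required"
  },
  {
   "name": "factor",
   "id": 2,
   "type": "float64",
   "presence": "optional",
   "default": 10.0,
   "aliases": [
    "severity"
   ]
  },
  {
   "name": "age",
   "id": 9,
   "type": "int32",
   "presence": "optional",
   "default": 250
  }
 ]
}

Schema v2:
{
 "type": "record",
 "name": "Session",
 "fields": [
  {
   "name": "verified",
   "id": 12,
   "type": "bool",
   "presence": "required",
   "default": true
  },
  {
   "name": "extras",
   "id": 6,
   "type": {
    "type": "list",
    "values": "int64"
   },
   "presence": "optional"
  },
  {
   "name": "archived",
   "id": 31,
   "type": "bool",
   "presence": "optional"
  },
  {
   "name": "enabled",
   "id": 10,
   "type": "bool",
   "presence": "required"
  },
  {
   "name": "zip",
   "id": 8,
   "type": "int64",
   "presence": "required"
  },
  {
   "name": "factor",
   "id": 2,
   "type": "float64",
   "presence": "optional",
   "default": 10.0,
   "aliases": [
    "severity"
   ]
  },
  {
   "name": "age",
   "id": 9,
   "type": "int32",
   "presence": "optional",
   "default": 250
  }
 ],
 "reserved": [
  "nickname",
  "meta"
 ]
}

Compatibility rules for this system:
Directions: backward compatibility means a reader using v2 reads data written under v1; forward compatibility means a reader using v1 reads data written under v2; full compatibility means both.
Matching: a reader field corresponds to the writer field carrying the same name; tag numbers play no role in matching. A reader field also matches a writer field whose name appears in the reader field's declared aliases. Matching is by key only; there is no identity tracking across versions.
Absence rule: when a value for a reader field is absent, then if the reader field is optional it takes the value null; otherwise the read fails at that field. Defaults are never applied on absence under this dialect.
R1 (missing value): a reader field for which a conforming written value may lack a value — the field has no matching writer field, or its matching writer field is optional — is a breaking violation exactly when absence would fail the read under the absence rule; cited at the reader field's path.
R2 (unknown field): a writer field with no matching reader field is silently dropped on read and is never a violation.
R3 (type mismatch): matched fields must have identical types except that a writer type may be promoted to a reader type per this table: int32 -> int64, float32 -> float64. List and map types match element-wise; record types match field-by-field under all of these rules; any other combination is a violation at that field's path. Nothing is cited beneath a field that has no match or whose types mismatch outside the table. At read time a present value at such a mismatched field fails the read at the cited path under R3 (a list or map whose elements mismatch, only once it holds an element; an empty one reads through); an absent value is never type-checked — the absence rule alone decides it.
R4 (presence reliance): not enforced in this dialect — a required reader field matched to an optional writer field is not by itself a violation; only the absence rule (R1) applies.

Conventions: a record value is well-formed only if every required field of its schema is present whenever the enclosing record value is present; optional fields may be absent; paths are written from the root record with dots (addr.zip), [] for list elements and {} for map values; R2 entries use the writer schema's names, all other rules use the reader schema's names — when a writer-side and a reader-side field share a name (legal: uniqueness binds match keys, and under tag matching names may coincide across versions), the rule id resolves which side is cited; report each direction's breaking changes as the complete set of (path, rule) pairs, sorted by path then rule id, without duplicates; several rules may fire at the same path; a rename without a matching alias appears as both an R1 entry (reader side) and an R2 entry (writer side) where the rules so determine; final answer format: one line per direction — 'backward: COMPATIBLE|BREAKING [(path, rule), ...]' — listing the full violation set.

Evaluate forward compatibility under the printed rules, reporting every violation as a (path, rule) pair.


each type pair in Session: writer, then reader
forward analysis of Session with v1 as reader and v2 as writer:
  extras: list<int64> -> list<int64>, writer optional; from extras
  zip: int64 -> int64, writer required; from zip
  factor: float64 -> float64, writer optional; from factor
  age: int32 -> int32, writer optional; from age
  leftover writer field: verified
  leftover writer field: archived
  leftover writer field: enabled
  nothing fires on Session: forward is COMPATIBLE
diffs on Session not affecting the asked answer:
  added field verified to record Session: required bool, tag 12, default true (in v2 it sits immediately before extras) -> its effect on Session is confined to the backward direction, not asked
  added field archived to record Session: optional bool, tag 31 (in v2 it sits immediately before zip) -> fires no rule on Session, leaving the asked answer as it is
  added field enabled to record Session: required bool, tag 10 (in v2 it sits immediately before zip) -> its effect on Session is confined to the backward direction, not asked

forward: COMPATIBLE []


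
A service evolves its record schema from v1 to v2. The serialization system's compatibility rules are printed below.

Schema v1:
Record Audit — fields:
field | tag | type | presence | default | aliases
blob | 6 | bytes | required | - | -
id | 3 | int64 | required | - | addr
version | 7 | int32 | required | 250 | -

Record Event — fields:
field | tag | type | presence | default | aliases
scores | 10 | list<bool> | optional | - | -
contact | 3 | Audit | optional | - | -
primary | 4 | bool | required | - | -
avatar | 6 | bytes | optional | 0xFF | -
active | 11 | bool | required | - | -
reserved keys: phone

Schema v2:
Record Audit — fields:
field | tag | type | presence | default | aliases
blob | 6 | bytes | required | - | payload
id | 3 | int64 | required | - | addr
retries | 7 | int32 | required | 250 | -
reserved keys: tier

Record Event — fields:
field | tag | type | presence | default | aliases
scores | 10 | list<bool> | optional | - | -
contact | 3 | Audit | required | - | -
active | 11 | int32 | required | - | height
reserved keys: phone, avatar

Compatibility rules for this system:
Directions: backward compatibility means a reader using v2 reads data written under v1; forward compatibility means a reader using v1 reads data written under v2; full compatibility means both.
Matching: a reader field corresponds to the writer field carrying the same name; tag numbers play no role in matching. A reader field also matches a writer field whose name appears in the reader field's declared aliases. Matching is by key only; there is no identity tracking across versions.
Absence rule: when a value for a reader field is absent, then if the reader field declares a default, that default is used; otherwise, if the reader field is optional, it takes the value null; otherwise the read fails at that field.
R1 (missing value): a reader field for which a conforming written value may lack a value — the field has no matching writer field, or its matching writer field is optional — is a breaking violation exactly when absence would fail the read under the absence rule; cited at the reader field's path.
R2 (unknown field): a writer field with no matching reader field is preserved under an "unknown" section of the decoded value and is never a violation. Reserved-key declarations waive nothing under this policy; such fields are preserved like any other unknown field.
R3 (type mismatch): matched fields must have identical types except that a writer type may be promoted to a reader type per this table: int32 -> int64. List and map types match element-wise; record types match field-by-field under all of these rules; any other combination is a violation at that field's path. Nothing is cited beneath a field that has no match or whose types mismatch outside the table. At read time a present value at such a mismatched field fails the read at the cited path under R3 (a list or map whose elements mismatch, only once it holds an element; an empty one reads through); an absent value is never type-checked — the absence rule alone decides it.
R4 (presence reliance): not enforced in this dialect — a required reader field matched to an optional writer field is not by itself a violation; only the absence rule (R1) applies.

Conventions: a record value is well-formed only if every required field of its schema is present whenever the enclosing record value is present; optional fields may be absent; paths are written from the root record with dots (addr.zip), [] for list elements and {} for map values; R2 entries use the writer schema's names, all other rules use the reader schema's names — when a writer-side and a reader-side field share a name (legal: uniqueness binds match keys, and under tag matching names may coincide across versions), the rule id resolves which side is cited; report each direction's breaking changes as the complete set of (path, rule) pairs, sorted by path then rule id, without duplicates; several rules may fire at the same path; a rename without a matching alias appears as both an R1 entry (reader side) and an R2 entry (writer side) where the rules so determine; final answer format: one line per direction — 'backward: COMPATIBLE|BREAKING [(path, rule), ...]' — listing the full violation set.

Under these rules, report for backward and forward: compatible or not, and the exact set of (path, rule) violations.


arrows below run writer -> reader for Event
checking backward for Event: reader v2 against writer v1:
  scores: list<bool> -> list<bool>, writer optional; from scores
  contact: Audit -> Audit, writer optional; from contact
  active: bool -> int32, writer required; from active
  writer field primary has no reader counterpart
  writer field avatar has no reader counterpart
  contact.blob: bytes -> bytes, writer required; from contact.blob
  contact.id: int64 -> int64, writer required; from contact.id
  contact.retries has no writer counterpart
  writer field contact.version has no reader counterpart
  R3 fires at active
  R1 fires at contact
  => 2 violation(s): backward is BREAKING for Event
checking forward for Event: reader v1 against writer v2:
  scores: list<bool> -> list<bool>, writer optional; from scores
  contact: Audit -> Audit, writer required; from contact
  primary has no writer counterpart
  avatar has no writer counterpart
  active: int32 -> bool, writer required; from active
  contact.blob: bytes -> bytes, writer required; from contact.blob
  contact.id: int64 -> int64, writer required; from contact.id
  contact.version has no writer counterpart
  writer field contact.retries has no reader counterpart
  R3 fires at active
  R1 fires at primary
  => 2 violation(s): forward is BREAKING for Event

backward: BREAKING [(active, R3), (contact, R1)]; forward: BREAKING [(active, R3), (primary, R1)]


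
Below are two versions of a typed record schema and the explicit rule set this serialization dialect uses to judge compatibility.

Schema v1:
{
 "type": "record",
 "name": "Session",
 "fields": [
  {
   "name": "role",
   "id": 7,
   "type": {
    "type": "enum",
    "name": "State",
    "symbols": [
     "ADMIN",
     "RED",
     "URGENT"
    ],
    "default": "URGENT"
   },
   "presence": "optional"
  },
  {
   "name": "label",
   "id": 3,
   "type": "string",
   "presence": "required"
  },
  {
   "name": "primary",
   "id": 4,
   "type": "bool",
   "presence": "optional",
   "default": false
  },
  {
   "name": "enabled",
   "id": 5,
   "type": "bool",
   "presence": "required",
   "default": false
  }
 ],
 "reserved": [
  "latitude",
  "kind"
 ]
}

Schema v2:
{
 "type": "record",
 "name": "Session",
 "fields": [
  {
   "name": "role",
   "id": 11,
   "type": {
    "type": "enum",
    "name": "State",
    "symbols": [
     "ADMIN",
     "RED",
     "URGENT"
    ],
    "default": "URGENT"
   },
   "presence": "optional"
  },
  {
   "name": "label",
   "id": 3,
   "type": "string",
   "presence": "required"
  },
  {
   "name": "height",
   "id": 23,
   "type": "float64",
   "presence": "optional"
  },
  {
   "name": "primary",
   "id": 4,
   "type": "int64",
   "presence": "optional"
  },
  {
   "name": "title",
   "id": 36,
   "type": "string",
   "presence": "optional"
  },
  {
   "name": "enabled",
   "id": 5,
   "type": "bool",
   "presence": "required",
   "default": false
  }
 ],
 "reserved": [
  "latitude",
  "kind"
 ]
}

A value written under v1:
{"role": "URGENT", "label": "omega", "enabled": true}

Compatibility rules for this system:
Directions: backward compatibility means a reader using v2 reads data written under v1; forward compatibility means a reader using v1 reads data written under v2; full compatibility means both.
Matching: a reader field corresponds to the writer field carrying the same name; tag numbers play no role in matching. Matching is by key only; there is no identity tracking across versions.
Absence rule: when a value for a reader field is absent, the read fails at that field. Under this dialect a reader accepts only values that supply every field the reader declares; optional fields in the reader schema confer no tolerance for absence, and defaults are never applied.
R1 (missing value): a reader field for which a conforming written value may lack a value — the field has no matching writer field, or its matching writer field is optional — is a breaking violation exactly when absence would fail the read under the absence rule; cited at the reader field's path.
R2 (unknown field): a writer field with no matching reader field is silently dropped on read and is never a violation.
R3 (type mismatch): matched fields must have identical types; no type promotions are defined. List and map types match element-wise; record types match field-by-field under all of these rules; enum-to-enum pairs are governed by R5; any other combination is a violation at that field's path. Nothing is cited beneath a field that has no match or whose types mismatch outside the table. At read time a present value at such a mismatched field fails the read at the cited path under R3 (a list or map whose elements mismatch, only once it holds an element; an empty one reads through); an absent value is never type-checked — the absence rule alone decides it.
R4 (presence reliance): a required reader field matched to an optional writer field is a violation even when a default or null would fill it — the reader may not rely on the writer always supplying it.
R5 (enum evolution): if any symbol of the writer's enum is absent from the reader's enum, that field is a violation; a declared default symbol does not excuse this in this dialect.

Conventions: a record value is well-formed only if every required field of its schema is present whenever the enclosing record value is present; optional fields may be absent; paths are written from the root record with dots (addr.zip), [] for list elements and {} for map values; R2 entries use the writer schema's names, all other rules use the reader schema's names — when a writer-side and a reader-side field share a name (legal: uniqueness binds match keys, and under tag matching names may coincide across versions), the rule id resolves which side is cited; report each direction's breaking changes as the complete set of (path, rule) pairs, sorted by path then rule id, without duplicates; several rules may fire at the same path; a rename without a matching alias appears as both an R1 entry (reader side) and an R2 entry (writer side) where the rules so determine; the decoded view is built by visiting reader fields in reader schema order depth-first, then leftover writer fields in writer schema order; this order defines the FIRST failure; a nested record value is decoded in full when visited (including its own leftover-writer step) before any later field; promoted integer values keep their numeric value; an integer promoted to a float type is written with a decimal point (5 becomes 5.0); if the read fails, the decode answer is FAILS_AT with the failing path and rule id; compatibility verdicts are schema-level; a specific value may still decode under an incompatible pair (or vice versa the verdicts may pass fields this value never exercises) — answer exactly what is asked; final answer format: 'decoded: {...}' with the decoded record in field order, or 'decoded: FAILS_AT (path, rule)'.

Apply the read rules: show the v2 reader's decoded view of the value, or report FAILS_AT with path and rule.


decoded: FAILS_AT (height, R1)

arrows below run writer -> reader for Session
migrating the Session value to v2:
  role := "URGENT"
  label := "omega"
  read fails at height under R1 (no fill)
  => FAILS_AT (height, R1)
remaining Session differences; none change what is asked:
  added field title to record Session: optional string, tag 36 (in v2 it sits immediately before enabled) -> shifts the Session verdicts, not this decode
  field role in record Session: tag 7 changed to 11 -> fires no rule on Session under this dialect and leaves the result unchanged
  field primary in record Session: type bool changed to int64 (its default is dropped) -> shifts the Session verdicts, not this decode
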